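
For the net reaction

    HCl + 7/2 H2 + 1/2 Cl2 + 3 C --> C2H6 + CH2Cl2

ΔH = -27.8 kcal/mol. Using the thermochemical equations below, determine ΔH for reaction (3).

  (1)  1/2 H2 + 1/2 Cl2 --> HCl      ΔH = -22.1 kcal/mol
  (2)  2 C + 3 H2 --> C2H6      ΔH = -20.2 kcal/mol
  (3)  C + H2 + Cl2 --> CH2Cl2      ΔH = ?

(1) reversed (reverse to put HCl on the reactant side): +22.1 kcal/mol
(2) as written (C2H6 already on the product side): -20.2 kcal/mol
(3) as written (CH2Cl2 already on the product side): contributes x
-27.8 = (+22.1) + (-20.2) + x
x = (-27.8 − (+1.9)) / (1) = -29.7 kcal/mol

ΔH = -29.7 kcal/mol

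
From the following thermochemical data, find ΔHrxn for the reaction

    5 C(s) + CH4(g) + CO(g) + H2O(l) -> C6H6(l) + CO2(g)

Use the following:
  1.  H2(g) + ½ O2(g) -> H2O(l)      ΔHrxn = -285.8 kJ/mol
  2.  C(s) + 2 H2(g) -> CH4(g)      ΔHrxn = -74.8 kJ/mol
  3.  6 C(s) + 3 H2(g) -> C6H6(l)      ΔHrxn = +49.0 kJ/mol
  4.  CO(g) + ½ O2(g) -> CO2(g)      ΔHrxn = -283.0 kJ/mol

ΔHrxn = 126.6 kJ/mol

eq. 1 reversed: +285.8 kJ/mol
eq. 2 reversed: +74.8 kJ/mol
eq. 3 as written: +49.0 kJ/mol
eq. 4 as written: -283.0 kJ/mol
ΔHrxn = (-1)·(-285.8) + (-1)·(-74.8) + (1)·(+49.0) + (1)·(-283.0) = 126.6 kJ/mol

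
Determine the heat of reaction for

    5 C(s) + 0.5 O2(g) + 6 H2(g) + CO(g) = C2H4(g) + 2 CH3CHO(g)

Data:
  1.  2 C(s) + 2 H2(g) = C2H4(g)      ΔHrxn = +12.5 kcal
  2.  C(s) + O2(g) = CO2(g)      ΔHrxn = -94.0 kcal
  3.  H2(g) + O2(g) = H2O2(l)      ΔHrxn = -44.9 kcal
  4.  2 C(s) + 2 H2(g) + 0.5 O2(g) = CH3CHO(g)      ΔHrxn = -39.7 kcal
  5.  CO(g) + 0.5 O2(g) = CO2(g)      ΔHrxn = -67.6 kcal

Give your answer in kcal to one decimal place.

eq. 1 as written: +12.5 kcal
eq. 2 reversed: +94.0 kcal
eq. 3: not needed.
eq. 4 × 2: (2)·(-39.7) = -79.4 kcal
eq. 5 as written: -67.6 kcal
Summing the manipulated equations, ΔHrxn = (1)·(+12.5) + (-1)·(-94.0) + (2)·(-39.7) + (1)·(-67.6) = -40.5 kcal

ΔHrxn = -40.5 kcal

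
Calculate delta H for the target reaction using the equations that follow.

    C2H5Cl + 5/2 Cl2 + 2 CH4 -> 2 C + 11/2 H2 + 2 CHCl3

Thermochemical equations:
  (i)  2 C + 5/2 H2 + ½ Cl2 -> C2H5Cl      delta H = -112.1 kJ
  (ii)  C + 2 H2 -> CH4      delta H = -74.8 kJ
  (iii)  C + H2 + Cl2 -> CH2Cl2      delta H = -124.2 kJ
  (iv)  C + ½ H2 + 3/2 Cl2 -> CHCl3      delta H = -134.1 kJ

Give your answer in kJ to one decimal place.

delta H = -6.5 kJ

(i) reversed (C2H5Cl must end up as a reactant): +112.1 kJ
(ii) reversed and × 2 (CH4 must end up as a reactant; ×2 to match 2 CH4 in the target): (-2)·(-74.8) = +149.6 kJ
(iii): not needed (CH2Cl2 appears nowhere else).
(iv) × 2 (×2 to match 2 CHCl3 in the target): (2)·(-134.1) = -268.2 kJ
Summing the manipulated equations, delta H = (-1)·(-112.1) + (-2)·(-74.8) + (2)·(-134.1) = -6.5 kJ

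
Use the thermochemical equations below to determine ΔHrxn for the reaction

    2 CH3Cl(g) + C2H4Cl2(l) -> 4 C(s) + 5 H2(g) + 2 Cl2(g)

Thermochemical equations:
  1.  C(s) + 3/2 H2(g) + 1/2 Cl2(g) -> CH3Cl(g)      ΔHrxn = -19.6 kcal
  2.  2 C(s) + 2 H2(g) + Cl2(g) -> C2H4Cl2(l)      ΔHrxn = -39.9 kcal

eq. 1 reversed and × 2 (CH3Cl(g) must end up as a reactant; ×2 to match 2 CH3Cl(g) in the target): (-2)·(-19.6) = +39.2 kcal
eq. 2 reversed (C2H4Cl2(l) must end up as a reactant): +39.9 kcal
ΔHrxn = (-2)·(-19.6) + (-1)·(-39.9) = 79.1 kcal

ΔHrxn = 79.1 kcal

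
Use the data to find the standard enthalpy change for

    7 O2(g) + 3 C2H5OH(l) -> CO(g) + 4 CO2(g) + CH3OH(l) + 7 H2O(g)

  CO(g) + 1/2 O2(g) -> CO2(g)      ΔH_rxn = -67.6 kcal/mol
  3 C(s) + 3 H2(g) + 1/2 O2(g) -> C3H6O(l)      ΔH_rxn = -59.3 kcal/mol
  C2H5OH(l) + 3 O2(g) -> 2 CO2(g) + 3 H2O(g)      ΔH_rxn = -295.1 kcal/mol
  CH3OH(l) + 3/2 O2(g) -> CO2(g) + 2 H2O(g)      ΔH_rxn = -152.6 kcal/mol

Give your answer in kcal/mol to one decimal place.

ΔH_rxn = -665.1 kcal/mol

equation 1 reversed: +67.6 kcal/mol
equation 2: not needed.
equation 3 × 3: (3)·(-295.1) = -885.3 kcal/mol
equation 4 reversed: +152.6 kcal/mol
ΔH_rxn = (+67.6) + (-885.3) + (+152.6) = -665.1 kcal/mol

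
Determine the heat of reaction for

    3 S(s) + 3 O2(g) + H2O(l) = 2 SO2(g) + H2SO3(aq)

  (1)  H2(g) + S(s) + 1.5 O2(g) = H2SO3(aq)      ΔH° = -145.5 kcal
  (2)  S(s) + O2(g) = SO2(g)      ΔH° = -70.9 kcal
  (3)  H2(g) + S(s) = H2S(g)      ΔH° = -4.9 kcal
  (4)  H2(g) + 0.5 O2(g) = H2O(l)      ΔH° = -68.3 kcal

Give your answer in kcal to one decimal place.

(1) as written: -145.5 kcal
(2) × 2: (2)·(-70.9) = -141.8 kcal
(3): not needed.
(4) reversed: +68.3 kcal
ΔH° = (1)·(-145.5) + (2)·(-70.9) + (-1)·(-68.3) = -219.0 kcal

ΔH° = -219.0 kcal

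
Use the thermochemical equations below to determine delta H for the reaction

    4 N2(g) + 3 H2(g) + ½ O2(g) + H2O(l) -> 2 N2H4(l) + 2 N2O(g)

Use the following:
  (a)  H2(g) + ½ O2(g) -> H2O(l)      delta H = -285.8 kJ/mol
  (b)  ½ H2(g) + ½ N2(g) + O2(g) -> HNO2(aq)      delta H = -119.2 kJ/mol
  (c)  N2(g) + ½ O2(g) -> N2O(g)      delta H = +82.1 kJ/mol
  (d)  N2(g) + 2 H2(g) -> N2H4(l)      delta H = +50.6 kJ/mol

delta H = 551.2 kJ/mol

(a) reversed: +285.8 kJ/mol
(b): not needed.
(c) × 2: (2)·(+82.1) = +164.2 kJ/mol
(d) × 2: (2)·(+50.6) = +101.2 kJ/mol
Summing the manipulated equations, delta H = (-1)·(-285.8) + (2)·(+82.1) + (2)·(+50.6) = 551.2 kJ/mol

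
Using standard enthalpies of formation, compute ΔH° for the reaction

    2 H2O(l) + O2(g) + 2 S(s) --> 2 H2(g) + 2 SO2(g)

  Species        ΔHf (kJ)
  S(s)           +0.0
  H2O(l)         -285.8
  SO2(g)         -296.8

Products: 2·(+0.0) + 2·(-296.8) = -593.6
Reactants: 2·(-285.8) + 1·(+0.0) + 2·(+0.0) = -571.6
ΔH° = (-593.6) − (-571.6) = -22.0 kJ

ΔH° = -22.0 kJ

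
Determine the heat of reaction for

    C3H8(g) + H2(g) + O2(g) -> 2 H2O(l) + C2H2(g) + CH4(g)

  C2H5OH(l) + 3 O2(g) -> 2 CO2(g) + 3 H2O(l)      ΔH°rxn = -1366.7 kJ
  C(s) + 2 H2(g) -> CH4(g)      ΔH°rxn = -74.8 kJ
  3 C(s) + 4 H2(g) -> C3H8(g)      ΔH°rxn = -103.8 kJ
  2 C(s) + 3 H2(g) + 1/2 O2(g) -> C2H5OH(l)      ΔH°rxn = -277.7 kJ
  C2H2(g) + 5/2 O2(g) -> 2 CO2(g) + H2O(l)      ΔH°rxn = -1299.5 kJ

equation 1 as written: -1366.7 kJ
equation 2 as written: -74.8 kJ
equation 3 reversed: +103.8 kJ
equation 4 as written: -277.7 kJ
equation 5 reversed: +1299.5 kJ
Summing the manipulated equations, ΔH°rxn = (-1366.7) + (-74.8) + (+103.8) + (-277.7) + (+1299.5) = -315.9 kJ

ΔH°rxn = -315.9 kJ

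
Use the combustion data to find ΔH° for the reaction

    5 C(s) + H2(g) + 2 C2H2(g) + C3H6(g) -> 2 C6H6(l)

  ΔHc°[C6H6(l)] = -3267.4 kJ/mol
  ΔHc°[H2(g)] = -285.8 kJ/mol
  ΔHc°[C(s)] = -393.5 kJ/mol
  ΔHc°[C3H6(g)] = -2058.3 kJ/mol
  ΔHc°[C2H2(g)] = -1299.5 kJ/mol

With combustion enthalpies, reactants minus products:
= [5·(-393.5) + 1·(-285.8) + 2·(-1299.5) + 1·(-2058.3)] − [2·(-3267.4)]
= -375.8 kJ/mol

ΔH° = -375.8 kJ/mol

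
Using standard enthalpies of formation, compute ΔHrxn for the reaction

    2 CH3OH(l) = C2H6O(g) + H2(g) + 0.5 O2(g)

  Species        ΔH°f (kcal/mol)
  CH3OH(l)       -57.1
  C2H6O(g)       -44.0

ΔH°rxn = Σ nΔHf°(products) − Σ nΔHf°(reactants).
Products: 1·(-44.0) + 1·(+0.0) + 1/2·(+0.0) = -44.0
Reactants: 2·(-57.1) = -114.2
ΔHrxn = (-44.0) − (-114.2) = 70.2 kcal/mol

ΔHrxn = 70.2 kcal/mol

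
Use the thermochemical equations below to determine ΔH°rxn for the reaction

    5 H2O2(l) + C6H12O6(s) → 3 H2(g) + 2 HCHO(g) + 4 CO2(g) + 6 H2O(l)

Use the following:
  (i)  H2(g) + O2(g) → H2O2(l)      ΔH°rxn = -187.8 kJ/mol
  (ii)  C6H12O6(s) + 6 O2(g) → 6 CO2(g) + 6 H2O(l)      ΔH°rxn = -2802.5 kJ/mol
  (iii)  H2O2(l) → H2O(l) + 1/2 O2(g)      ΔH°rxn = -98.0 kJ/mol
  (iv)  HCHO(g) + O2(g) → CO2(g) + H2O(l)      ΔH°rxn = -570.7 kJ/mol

(i) reversed and × 3: (-3)·(-187.8) = +563.4 kJ/mol
(ii) as written: -2802.5 kJ/mol
(iii) × 2: (2)·(-98.0) = -196.0 kJ/mol
(iv) reversed and × 2: (-2)·(-570.7) = +1141.4 kJ/mol
By Hess's law, ΔH°rxn = (+563.4) + (-2802.5) + (-196.0) + (+1141.4) = -1293.7 kJ/mol

ΔH°rxn = -1293.7 kJ/mol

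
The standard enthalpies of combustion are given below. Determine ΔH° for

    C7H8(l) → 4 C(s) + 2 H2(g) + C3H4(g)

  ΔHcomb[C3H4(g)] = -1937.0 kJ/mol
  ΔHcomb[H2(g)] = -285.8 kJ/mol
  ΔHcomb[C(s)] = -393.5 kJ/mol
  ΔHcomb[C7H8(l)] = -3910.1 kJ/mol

With combustion enthalpies, reactants minus products:
= [1·(-3910.1)] − [4·(-393.5) + 2·(-285.8) + 1·(-1937.0)]
= 172.5 kJ/mol

ΔH° = 172.5 kJ/mol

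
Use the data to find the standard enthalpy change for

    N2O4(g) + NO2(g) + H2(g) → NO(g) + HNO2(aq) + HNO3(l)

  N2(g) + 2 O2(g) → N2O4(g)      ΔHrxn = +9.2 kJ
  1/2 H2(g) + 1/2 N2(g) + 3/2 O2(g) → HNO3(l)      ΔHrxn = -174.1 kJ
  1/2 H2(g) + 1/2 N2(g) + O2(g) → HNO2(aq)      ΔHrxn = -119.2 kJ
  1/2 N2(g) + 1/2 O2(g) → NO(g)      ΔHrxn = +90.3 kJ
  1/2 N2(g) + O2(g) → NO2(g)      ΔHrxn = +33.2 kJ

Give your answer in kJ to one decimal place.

ΔHrxn = -245.4 kJ

equation 1 reversed: -9.2 kJ
equation 2 as written: -174.1 kJ
equation 3 as written: -119.2 kJ
equation 4 as written: +90.3 kJ
equation 5 reversed: -33.2 kJ
By Hess's law, ΔHrxn = (-9.2) + (-174.1) + (-119.2) + (+90.3) + (-33.2) = -245.4 kJ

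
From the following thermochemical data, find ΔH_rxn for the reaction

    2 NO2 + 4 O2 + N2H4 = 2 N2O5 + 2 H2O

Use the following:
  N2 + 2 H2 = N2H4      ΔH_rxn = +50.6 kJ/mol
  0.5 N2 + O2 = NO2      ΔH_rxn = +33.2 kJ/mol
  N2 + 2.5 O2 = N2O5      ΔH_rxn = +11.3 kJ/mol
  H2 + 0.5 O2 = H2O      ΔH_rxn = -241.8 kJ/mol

equation 1 reversed (reverse to put N2H4 on the reactant side): -50.6 kJ/mol
equation 2 reversed and × 2 (reverse to put NO2 on the reactant side; scale by 2 for the 2 NO2): (-2)·(+33.2) = -66.4 kJ/mol
equation 3 × 2 (×2 to match 2 N2O5 in the target): (2)·(+11.3) = +22.6 kJ/mol
equation 4 × 2 (×2 to match 2 H2O in the target): (2)·(-241.8) = -483.6 kJ/mol
ΔH_rxn = (-50.6) + (-66.4) + (+22.6) + (-483.6) = -578.0 kJ/mol

ΔH_rxn = -578.0 kJ/mol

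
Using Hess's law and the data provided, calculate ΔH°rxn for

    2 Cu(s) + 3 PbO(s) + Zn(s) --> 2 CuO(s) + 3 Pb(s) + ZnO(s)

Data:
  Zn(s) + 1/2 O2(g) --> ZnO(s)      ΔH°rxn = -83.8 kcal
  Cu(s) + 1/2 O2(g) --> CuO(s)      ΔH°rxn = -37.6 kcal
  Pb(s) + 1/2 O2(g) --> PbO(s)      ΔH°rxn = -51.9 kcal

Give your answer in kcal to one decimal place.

ΔH°rxn = -3.3 kcal

equation 1 as written (ZnO(s) already on the product side): -83.8 kcal
equation 2 × 2 (scale by 2 for the 2 CuO(s)): (2)·(-37.6) = -75.2 kcal
equation 3 reversed and × 3 (reverse to put PbO(s) on the reactant side; ×3 to match 3 PbO(s) in the target): (-3)·(-51.9) = +155.7 kcal
Summing the manipulated equations, ΔH°rxn = (1)·(-83.8) + (2)·(-37.6) + (-3)·(-51.9) = -3.3 kcal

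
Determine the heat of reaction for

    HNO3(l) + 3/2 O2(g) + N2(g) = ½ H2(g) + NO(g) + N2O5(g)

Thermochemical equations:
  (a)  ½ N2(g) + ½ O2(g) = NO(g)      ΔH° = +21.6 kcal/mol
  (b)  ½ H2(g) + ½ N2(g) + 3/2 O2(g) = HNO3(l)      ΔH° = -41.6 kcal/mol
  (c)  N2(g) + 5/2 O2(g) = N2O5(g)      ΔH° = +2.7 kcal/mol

(a) as written: +21.6 kcal/mol
(b) reversed: +41.6 kcal/mol
(c) as written: +2.7 kcal/mol
ΔH° = (1)·(+21.6) + (-1)·(-41.6) + (1)·(+2.7) = 65.9 kcal/mol

ΔH° = 65.9 kcal/mol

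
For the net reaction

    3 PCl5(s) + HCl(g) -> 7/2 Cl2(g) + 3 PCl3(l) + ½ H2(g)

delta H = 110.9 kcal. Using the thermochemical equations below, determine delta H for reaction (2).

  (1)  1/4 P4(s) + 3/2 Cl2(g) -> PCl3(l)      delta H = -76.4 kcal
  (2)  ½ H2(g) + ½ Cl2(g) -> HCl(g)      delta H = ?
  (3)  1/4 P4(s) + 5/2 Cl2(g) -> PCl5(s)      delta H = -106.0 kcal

delta H = -22.1 kcal

(1) × 3: (3)·(-76.4) = -229.2 kcal
(2) reversed: contributes −x
(3) reversed and × 3: (-3)·(-106.0) = +318.0 kcal
+110.9 = (-229.2) + (+318.0) − x
x = (+110.9 − (+88.8)) / (-1) = -22.1 kcal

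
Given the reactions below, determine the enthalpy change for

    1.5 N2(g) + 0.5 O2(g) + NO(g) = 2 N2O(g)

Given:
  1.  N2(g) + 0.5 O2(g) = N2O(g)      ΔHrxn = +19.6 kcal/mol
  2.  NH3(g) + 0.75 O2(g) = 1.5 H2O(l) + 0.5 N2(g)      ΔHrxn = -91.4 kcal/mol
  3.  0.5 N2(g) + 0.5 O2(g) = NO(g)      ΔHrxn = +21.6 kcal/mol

ΔHrxn = 17.6 kcal/mol

eq. 1 × 2 (×2 to match 2 N2O(g) in the target): (2)·(+19.6) = +39.2 kcal/mol
eq. 2: not needed (H2O(l) appears nowhere else).
eq. 3 reversed (NO(g) must end up as a reactant): -21.6 kcal/mol
ΔHrxn = (+39.2) + (-21.6) = 17.6 kcal/mol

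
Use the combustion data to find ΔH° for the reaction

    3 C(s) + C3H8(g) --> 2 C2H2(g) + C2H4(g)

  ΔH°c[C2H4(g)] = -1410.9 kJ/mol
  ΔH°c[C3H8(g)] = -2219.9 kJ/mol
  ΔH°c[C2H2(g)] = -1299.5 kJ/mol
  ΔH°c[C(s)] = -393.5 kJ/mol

ΔH° = 609.5 kJ/mol

With combustion enthalpies, reactants minus products:
= [3·(-393.5) + 1·(-2219.9)] − [2·(-1299.5) + 1·(-1410.9)]
= 609.5 kJ/mol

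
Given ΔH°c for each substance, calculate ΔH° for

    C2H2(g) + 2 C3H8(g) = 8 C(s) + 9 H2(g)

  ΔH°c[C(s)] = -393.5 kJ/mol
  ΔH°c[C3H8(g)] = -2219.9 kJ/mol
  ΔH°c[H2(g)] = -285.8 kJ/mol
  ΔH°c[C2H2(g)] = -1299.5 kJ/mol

With combustion enthalpies, reactants minus products:
= [1·(-1299.5) + 2·(-2219.9)] − [8·(-393.5) + 9·(-285.8)]
= -19.1 kJ/mol

ΔH° = -19.1 kJ/mol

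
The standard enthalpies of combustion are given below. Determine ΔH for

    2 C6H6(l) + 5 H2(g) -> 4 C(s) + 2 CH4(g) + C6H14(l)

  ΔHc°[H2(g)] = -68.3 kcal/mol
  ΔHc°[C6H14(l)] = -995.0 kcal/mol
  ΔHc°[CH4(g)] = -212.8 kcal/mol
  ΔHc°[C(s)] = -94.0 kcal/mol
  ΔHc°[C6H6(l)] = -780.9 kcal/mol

With combustion enthalpies, reactants minus products:
= [2·(-780.9) + 5·(-68.3)] − [4·(-94.0) + 2·(-212.8) + 1·(-995.0)]
= -106.7 kcal/mol

ΔH = -106.7 kcal/mol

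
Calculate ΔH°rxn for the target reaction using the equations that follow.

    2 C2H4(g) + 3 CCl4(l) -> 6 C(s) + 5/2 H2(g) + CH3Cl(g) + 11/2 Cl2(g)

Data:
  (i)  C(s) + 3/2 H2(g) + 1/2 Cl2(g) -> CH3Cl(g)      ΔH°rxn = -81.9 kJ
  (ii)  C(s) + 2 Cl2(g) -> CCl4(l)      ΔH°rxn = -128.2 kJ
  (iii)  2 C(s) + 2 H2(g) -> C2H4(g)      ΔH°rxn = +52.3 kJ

(i) as written: -81.9 kJ
(ii) reversed and × 3: (-3)·(-128.2) = +384.6 kJ
(iii) reversed and × 2: (-2)·(+52.3) = -104.6 kJ
Combining the equations, ΔH°rxn = (-81.9) + (+384.6) + (-104.6) = 198.1 kJ

ΔH°rxn = 198.1 kJ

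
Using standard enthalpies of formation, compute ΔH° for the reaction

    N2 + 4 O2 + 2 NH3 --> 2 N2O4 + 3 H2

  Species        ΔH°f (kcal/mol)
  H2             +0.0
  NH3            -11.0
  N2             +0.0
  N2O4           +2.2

ΔH° = 26.4 kcal/mol

ΔH°rxn = Σ nΔHf°(products) − Σ nΔHf°(reactants).
Products: 2·(+2.2) + 3·(+0.0) = +4.4
Reactants: 1·(+0.0) + 4·(+0.0) + 2·(-11.0) = -22.0
ΔH° = (+4.4) − (-22.0) = 26.4 kcal/mol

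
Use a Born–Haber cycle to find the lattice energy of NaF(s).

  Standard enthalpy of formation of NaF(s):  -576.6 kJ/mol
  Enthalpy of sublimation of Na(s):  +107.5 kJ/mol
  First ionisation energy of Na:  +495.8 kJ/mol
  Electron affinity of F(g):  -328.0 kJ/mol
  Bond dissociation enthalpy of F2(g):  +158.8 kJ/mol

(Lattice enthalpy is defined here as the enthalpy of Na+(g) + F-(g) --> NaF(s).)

ΔHf° = 1·ΔHsub + 1·(ΣIE) + 1/2·D(F2) + 1·EA + U
-576.6 = 1·(+107.5) + 1·(+495.8) + 1/2·(+158.8) + 1·(-328.0) + U
U = -576.6 − (+354.7) = -931.3 kJ/mol

U = -931.3 kJ/mol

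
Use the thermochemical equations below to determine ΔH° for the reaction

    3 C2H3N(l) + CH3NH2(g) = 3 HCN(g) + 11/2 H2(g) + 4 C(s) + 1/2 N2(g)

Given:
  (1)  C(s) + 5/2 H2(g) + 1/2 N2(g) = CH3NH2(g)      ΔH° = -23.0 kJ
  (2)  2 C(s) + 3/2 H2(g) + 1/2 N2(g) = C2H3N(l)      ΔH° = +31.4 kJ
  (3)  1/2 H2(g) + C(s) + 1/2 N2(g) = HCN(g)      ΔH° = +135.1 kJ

ΔH° = 334.1 kJ

(1) reversed: +23.0 kJ
(2) reversed and × 3: (-3)·(+31.4) = -94.2 kJ
(3) × 3: (3)·(+135.1) = +405.3 kJ
Combining the equations, ΔH° = (+23.0) + (-94.2) + (+405.3) = 334.1 kJ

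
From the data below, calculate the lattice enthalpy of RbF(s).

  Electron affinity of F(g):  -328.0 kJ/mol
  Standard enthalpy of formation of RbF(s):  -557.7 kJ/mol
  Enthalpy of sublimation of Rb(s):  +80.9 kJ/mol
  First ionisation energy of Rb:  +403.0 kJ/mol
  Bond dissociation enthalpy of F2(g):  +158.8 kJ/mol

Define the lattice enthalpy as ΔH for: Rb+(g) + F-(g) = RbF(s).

U = -793.0 kJ/mol

ΔHf° = 1·ΔHsub + 1·(ΣIE) + 1/2·D(F2) + 1·EA + U
-557.7 = 1·(+80.9) + 1·(+403.0) + 1/2·(+158.8) + 1·(-328.0) + U
U = -557.7 − (+235.3) = -793.0 kJ/mol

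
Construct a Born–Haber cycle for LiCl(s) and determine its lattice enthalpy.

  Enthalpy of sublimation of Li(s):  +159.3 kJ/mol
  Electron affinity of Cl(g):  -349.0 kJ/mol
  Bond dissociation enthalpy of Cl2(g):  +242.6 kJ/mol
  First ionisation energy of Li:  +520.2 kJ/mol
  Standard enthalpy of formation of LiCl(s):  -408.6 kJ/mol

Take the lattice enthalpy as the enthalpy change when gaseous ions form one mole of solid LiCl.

ΔHf° = 1·ΔHsub + 1·(ΣIE) + 1/2·D(Cl2) + 1·EA + U
-408.6 = 1·(+159.3) + 1·(+520.2) + 1/2·(+242.6) + 1·(-349.0) + U
U = -408.6 − (+451.8) = -860.4 kJ/mol

U = -860.4 kJ/mol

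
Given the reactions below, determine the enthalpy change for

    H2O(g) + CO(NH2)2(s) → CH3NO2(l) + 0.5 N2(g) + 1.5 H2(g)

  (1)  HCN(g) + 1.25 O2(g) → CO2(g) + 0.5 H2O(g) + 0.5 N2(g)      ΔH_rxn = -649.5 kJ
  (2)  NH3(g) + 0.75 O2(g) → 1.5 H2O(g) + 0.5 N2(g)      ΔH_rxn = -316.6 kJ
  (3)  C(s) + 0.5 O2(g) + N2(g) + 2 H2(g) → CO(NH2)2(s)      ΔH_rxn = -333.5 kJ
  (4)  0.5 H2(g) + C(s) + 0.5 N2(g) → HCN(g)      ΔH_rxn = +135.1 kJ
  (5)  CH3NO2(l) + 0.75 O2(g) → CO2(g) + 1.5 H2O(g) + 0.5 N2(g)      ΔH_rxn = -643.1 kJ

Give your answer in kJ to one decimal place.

ΔH_rxn = 462.2 kJ

(1) as written: -649.5 kJ
(2): not needed (NH3(g) appears nowhere else).
(3) reversed (reverse to put CO(NH2)2(s) on the reactant side): +333.5 kJ
(4) as written: +135.1 kJ
(5) reversed (reverse to put CH3NO2(l) on the product side): +643.1 kJ
Since enthalpy is a state function, ΔH_rxn = (1)·(-649.5) + (-1)·(-333.5) + (1)·(+135.1) + (-1)·(-643.1) = 462.2 kJ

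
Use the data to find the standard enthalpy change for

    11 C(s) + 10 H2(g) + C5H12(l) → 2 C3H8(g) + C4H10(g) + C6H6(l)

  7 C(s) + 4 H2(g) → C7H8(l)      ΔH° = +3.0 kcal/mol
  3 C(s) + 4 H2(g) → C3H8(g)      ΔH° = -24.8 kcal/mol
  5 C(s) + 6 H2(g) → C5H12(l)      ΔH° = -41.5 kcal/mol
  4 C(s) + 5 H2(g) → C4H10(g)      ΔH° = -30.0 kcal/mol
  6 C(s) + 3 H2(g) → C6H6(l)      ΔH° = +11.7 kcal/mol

ΔH° = -26.4 kcal/mol

equation 1: not needed (C7H8(l) appears nowhere else).
equation 2 × 2 (×2 to match 2 C3H8(g) in the target): (2)·(-24.8) = -49.6 kcal/mol
equation 3 reversed (reverse to put C5H12(l) on the reactant side): +41.5 kcal/mol
equation 4 as written (C4H10(g) already on the product side): -30.0 kcal/mol
equation 5 as written (C6H6(l) already on the product side): +11.7 kcal/mol
ΔH° = (-49.6) + (+41.5) + (-30.0) + (+11.7) = -26.4 kcal/mol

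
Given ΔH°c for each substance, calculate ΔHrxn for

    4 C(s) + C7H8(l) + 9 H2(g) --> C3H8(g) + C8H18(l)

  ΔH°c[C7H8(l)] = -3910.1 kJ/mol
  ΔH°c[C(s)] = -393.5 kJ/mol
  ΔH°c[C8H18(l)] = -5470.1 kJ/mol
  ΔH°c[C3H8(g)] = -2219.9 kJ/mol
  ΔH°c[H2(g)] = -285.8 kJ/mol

ΔHrxn = -366.3 kJ/mol

With combustion enthalpies, reactants minus products:
= [4·(-393.5) + 1·(-3910.1) + 9·(-285.8)] − [1·(-2219.9) + 1·(-5470.1)]
= -366.3 kJ/mol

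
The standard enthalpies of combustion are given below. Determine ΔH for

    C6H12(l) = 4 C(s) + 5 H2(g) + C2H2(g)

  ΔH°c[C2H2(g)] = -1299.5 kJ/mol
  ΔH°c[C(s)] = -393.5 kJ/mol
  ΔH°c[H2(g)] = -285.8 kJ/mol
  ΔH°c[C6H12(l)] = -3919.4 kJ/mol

ΔH = 383.1 kJ/mol

With combustion enthalpies, reactants minus products:
= [1·(-3919.4)] − [4·(-393.5) + 5·(-285.8) + 1·(-1299.5)]
= 383.1 kJ/mol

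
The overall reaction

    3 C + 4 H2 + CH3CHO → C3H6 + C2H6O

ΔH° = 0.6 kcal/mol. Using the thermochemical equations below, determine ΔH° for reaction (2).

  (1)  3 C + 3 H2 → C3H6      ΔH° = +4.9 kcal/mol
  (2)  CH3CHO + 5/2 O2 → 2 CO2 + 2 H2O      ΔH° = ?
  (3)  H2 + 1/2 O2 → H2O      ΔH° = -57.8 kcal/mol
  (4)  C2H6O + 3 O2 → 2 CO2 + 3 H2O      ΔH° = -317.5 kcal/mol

ΔH° = -264.0 kcal/mol

(1) as written: +4.9 kcal/mol
(2) as written: contributes x
(3) as written: -57.8 kcal/mol
(4) reversed: +317.5 kcal/mol
+0.6 = (+4.9) + (-57.8) + (+317.5) + x
x = (+0.6 − (+264.6)) / (1) = -264.0 kcal/mol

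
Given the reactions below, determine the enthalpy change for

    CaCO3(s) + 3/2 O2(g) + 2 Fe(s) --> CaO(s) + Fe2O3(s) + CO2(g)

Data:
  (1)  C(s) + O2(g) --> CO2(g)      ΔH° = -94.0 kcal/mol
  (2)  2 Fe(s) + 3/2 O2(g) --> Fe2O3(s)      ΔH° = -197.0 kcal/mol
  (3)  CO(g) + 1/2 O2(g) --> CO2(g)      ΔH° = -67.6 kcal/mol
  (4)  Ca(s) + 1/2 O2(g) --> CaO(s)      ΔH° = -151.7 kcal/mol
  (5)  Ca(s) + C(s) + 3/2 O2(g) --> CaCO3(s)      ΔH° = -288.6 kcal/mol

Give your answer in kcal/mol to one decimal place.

(1) as written: -94.0 kcal/mol
(2) as written (Fe2O3(s) already on the product side): -197.0 kcal/mol
(3): not needed (CO(g) appears nowhere else).
(4) as written (CaO(s) already on the product side): -151.7 kcal/mol
(5) reversed (reverse to put CaCO3(s) on the reactant side): +288.6 kcal/mol
Combining the equations, ΔH° = (1)·(-94.0) + (1)·(-197.0) + (1)·(-151.7) + (-1)·(-288.6) = -154.1 kcal/mol

ΔH° = -154.1 kcal/mol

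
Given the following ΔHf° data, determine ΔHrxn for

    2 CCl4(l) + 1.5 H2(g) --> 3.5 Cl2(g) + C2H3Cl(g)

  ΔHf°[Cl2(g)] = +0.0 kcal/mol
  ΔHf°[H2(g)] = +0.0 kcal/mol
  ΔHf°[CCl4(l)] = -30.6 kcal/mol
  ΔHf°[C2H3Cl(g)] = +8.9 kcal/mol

ΔHrxn = 70.1 kcal/mol

Products: 7/2·(+0.0) + 1·(+8.9) = +8.9
Reactants: 2·(-30.6) + 3/2·(+0.0) = -61.2
ΔHrxn = (+8.9) − (-61.2) = 70.1 kcal/mol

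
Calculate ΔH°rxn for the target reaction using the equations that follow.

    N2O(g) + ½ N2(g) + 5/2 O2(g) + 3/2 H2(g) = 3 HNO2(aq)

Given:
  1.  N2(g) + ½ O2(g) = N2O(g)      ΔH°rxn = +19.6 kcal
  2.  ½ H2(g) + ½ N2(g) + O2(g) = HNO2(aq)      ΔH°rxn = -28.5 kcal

ΔH°rxn = -105.1 kcal

eq. 1 reversed: -19.6 kcal
eq. 2 × 3: (3)·(-28.5) = -85.5 kcal
Summing the manipulated equations, ΔH°rxn = (-19.6) + (-85.5) = -105.1 kcal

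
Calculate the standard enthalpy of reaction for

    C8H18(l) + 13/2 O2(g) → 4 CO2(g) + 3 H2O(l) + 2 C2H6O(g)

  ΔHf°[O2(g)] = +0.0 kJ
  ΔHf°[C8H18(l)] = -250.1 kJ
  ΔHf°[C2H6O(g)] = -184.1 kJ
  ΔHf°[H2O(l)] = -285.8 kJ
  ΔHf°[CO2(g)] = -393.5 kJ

ΔH° = -2549.5 kJ

ΔH°rxn = Σ nΔHf°(products) − Σ nΔHf°(reactants).
Products: 4·(-393.5) + 3·(-285.8) + 2·(-184.1) = -2799.6
Reactants: 1·(-250.1) + 13/2·(+0.0) = -250.1
ΔH° = (-2799.6) − (-250.1) = -2549.5 kJ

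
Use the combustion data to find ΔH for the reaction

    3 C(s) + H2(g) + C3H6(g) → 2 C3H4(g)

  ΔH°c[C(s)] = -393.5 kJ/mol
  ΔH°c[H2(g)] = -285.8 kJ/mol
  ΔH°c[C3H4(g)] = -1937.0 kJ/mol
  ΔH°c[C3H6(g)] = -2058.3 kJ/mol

With combustion enthalpies, reactants minus products:
= [3·(-393.5) + 1·(-285.8) + 1·(-2058.3)] − [2·(-1937.0)]
= 349.4 kJ/mol

ΔH = 349.4 kJ/mol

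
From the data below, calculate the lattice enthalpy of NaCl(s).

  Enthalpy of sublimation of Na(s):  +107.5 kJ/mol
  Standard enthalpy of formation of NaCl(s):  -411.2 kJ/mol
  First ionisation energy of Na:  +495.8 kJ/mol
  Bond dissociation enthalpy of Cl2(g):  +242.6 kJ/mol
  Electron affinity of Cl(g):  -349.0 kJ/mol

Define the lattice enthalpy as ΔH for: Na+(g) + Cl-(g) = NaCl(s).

U = -786.8 kJ/mol

ΔHf° = 1·ΔHsub + 1·(ΣIE) + 1/2·D(Cl2) + 1·EA + U
-411.2 = 1·(+107.5) + 1·(+495.8) + 1/2·(+242.6) + 1·(-349.0) + U
U = -411.2 − (+375.6) = -786.8 kJ/mol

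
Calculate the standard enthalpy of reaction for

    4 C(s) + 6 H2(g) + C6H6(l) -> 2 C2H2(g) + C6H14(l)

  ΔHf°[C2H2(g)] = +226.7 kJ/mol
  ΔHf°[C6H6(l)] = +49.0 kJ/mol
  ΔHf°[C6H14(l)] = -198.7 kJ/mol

ΔHrxn = 205.7 kJ/mol

Products: 2·(+226.7) + 1·(-198.7) = +254.7
Reactants: 4·(+0.0) + 6·(+0.0) + 1·(+49.0) = +49.0
ΔHrxn = (+254.7) − (+49.0) = 205.7 kJ/mol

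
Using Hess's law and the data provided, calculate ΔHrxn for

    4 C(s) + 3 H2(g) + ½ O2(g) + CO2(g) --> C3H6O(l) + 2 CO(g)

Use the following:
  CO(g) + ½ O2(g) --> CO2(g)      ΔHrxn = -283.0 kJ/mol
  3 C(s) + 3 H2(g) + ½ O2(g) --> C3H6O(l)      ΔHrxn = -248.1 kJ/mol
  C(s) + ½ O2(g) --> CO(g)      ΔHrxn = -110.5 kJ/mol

equation 1 reversed (CO2(g) must end up as a reactant): +283.0 kJ/mol
equation 2 as written (C3H6O(l) already on the product side): -248.1 kJ/mol
equation 3 as written: -110.5 kJ/mol
ΔHrxn = (+283.0) + (-248.1) + (-110.5) = -75.6 kJ/mol

ΔHrxn = -75.6 kJ/mol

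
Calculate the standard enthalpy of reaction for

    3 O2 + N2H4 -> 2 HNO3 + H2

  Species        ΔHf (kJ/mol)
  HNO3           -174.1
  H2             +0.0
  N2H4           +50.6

ΔH° = -398.8 kJ/mol

ΔH°rxn = Σ nΔHf°(products) − Σ nΔHf°(reactants).
Products: 2·(-174.1) + 1·(+0.0) = -348.2
Reactants: 3·(+0.0) + 1·(+50.6) = +50.6
ΔH° = (-348.2) − (+50.6) = -398.8 kJ/mol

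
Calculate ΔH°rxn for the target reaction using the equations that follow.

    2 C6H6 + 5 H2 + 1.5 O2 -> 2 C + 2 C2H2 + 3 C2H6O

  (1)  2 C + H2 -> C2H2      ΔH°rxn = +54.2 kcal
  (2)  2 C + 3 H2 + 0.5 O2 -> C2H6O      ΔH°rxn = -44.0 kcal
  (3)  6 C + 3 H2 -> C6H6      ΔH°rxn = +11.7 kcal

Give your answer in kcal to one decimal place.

ΔH°rxn = -47.0 kcal

(1) × 2: (2)·(+54.2) = +108.4 kcal
(2) × 3: (3)·(-44.0) = -132.0 kcal
(3) reversed and × 2: (-2)·(+11.7) = -23.4 kcal
By Hess's law, ΔH°rxn = (2)·(+54.2) + (3)·(-44.0) + (-2)·(+11.7) = -47.0 kcal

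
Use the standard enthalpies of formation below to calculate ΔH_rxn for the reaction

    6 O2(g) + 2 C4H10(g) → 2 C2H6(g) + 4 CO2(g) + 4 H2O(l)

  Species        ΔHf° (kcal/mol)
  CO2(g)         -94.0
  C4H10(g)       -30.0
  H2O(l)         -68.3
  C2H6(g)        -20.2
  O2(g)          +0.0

Products: 2·(-20.2) + 4·(-94.0) + 4·(-68.3) = -689.6
Reactants: 6·(+0.0) + 2·(-30.0) = -60.0
ΔH_rxn = (-689.6) − (-60.0) = -629.6 kcal/mol

ΔH_rxn = -629.6 kcal/mol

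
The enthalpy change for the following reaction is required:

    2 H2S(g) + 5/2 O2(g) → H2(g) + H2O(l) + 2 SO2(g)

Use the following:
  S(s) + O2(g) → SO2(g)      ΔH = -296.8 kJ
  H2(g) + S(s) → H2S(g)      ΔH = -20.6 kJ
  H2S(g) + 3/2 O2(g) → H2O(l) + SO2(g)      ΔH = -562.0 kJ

equation 1 as written: -296.8 kJ
equation 2 reversed (H2(g) must end up as a product): +20.6 kJ
equation 3 as written (H2O(l) already on the product side): -562.0 kJ
ΔH = (1)·(-296.8) + (-1)·(-20.6) + (1)·(-562.0) = -838.2 kJ

ΔH = -838.2 kJ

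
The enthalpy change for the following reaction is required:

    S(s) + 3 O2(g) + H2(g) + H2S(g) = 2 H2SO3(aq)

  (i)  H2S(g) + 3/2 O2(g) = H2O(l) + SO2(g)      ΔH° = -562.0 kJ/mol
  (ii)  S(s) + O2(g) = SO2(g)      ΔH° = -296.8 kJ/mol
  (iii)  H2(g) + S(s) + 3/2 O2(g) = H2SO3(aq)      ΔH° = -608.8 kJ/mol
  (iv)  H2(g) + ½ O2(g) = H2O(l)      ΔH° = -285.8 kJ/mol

ΔH° = -1197.0 kJ/mol

(i) as written (H2S(g) already on the reactant side): -562.0 kJ/mol
(ii) reversed: +296.8 kJ/mol
(iii) × 2 (scale by 2 for the 2 H2SO3(aq)): (2)·(-608.8) = -1217.6 kJ/mol
(iv) reversed: +285.8 kJ/mol
ΔH° = (-562.0) + (+296.8) + (-1217.6) + (+285.8) = -1197.0 kJ/mol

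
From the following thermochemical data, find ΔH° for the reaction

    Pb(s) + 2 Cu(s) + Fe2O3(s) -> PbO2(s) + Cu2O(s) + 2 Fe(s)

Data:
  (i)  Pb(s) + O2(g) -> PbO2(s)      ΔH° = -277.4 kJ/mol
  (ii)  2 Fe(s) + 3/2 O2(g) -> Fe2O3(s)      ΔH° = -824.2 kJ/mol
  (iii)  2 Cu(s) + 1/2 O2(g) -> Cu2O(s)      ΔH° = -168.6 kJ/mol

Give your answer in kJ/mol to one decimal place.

(i) as written (PbO2(s) already on the product side): -277.4 kJ/mol
(ii) reversed (reverse to put Fe2O3(s) on the reactant side): +824.2 kJ/mol
(iii) as written (Cu2O(s) already on the product side): -168.6 kJ/mol
ΔH° = (-277.4) + (+824.2) + (-168.6) = 378.2 kJ/mol

ΔH° = 378.2 kJ/mol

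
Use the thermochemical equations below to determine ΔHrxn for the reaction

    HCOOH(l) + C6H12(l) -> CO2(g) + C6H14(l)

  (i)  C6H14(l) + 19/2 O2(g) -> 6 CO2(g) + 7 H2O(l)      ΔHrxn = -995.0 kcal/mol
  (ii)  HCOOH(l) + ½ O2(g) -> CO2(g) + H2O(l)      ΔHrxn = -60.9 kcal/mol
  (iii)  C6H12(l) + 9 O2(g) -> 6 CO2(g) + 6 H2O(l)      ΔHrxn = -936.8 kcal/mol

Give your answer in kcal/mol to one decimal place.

(i) reversed: +995.0 kcal/mol
(ii) as written: -60.9 kcal/mol
(iii) as written: -936.8 kcal/mol
Summing the manipulated equations, ΔHrxn = (+995.0) + (-60.9) + (-936.8) = -2.7 kcal/mol

ΔHrxn = -2.7 kcal/mol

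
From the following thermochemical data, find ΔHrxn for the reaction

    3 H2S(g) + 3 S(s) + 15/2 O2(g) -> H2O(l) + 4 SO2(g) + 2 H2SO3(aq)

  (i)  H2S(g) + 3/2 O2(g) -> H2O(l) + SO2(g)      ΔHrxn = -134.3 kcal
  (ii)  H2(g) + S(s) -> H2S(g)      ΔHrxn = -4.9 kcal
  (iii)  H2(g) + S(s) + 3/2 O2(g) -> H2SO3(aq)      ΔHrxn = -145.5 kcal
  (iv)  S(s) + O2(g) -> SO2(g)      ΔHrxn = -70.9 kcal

(i) as written (H2O(l) already on the product side): -134.3 kcal
(ii) reversed and × 2: (-2)·(-4.9) = +9.8 kcal
(iii) × 2 (scale by 2 for the 2 H2SO3(aq)): (2)·(-145.5) = -291.0 kcal
(iv) × 3: (3)·(-70.9) = -212.7 kcal
Since enthalpy is a state function, ΔHrxn = (-134.3) + (+9.8) + (-291.0) + (-212.7) = -628.2 kcal

ΔHrxn = -628.2 kcal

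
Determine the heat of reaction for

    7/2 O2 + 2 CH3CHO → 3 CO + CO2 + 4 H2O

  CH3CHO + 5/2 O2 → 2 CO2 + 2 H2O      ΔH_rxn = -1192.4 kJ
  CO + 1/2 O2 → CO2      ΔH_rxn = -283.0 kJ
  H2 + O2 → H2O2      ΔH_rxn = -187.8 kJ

ΔH_rxn = -1535.8 kJ

equation 1 × 2 (scale by 2 for the 2 CH3CHO): (2)·(-1192.4) = -2384.8 kJ
equation 2 reversed and × 3 (reverse to put CO on the product side; ×3 to match 3 CO in the target): (-3)·(-283.0) = +849.0 kJ
equation 3: not needed (H2 appears nowhere else).
ΔH_rxn = (2)·(-1192.4) + (-3)·(-283.0) = -1535.8 kJ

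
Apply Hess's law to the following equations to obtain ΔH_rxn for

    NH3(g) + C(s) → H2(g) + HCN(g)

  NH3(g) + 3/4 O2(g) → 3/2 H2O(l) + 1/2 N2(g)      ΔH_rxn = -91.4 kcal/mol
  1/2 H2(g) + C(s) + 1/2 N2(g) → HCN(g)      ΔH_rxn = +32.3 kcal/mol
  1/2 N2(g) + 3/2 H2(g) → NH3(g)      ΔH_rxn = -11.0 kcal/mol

equation 1: not needed.
equation 2 as written: +32.3 kcal/mol
equation 3 reversed: +11.0 kcal/mol
ΔH_rxn = (1)·(+32.3) + (-1)·(-11.0) = 43.3 kcal/mol

ΔH_rxn = 43.3 kcal/mol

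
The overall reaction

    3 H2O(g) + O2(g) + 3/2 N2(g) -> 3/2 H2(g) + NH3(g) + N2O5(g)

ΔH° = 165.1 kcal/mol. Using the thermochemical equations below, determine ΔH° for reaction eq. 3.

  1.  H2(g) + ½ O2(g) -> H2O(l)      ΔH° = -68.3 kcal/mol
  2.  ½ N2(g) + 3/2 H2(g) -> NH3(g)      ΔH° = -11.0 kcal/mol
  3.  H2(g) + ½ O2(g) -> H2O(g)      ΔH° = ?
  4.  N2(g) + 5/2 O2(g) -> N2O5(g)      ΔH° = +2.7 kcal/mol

ΔH° = -57.8 kcal/mol

eq. 1: not needed.
eq. 2 as written: -11.0 kcal/mol
eq. 3 reversed and × 3: contributes −3·x
eq. 4 as written: +2.7 kcal/mol
+165.1 = (-11.0) + (+2.7) − 3·x
x = (+165.1 − (-8.3)) / (-3) = -57.8 kcal/mol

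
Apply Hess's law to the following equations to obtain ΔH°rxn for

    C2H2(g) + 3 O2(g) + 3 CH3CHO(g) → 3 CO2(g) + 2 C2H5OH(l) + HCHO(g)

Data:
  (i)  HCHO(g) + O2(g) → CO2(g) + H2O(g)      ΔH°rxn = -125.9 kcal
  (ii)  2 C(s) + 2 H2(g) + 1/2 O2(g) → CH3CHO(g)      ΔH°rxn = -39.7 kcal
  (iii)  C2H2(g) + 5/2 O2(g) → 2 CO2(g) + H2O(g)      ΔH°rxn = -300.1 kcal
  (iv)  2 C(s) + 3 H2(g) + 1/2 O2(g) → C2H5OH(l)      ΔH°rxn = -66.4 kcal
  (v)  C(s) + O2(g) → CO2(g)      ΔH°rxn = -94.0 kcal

ΔH°rxn = -375.9 kcal

(i) reversed: +125.9 kcal
(ii) reversed and × 3: (-3)·(-39.7) = +119.1 kcal
(iii) as written: -300.1 kcal
(iv) × 2: (2)·(-66.4) = -132.8 kcal
(v) × 2: (2)·(-94.0) = -188.0 kcal
By Hess's law, ΔH°rxn = (-1)·(-125.9) + (-3)·(-39.7) + (1)·(-300.1) + (2)·(-66.4) + (2)·(-94.0) = -375.9 kcal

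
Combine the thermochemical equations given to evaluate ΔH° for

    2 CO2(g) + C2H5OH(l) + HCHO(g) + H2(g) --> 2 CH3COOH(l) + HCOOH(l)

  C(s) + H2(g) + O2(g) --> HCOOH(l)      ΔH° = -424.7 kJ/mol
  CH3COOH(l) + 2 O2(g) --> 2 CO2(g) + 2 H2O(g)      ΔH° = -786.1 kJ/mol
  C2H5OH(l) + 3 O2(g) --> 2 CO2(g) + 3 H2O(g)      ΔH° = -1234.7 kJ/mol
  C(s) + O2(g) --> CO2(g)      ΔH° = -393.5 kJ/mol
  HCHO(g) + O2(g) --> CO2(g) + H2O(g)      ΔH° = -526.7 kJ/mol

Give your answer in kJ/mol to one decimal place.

equation 1 as written: -424.7 kJ/mol
equation 2 reversed and × 2: (-2)·(-786.1) = +1572.2 kJ/mol
equation 3 as written: -1234.7 kJ/mol
equation 4 reversed: +393.5 kJ/mol
equation 5 as written: -526.7 kJ/mol
ΔH° = (1)·(-424.7) + (-2)·(-786.1) + (1)·(-1234.7) + (-1)·(-393.5) + (1)·(-526.7) = -220.4 kJ/mol

ΔH° = -220.4 kJ/mol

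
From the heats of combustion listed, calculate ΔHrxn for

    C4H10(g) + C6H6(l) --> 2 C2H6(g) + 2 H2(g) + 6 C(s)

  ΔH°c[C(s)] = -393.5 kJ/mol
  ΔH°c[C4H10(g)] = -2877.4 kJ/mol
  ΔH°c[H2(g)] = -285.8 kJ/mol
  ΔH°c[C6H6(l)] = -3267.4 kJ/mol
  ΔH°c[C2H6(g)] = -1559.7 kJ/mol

With combustion enthalpies, reactants minus products:
= [1·(-2877.4) + 1·(-3267.4)] − [2·(-1559.7) + 2·(-285.8) + 6·(-393.5)]
= -92.8 kJ/mol

ΔHrxn = -92.8 kJ/mol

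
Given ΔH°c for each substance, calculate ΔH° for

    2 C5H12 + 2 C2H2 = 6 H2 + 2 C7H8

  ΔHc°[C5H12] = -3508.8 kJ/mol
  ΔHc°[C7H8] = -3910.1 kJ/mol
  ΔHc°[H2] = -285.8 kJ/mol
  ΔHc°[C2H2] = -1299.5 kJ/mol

ΔH° = -81.6 kJ/mol

Using ΔH = Σ nΔHc°(reactants) − Σ nΔHc°(products):
= [2·(-3508.8) + 2·(-1299.5)] − [6·(-285.8) + 2·(-3910.1)]
= -81.6 kJ/mol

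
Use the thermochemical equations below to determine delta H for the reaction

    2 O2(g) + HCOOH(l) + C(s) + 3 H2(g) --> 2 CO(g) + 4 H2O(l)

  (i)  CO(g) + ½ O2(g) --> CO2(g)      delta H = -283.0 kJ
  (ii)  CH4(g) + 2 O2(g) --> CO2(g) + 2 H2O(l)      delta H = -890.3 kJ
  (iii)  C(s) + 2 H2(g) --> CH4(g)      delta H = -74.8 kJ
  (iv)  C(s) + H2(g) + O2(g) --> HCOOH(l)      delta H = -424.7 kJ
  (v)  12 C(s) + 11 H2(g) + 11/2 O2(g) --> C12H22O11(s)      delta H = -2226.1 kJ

(i) reversed and × 2: (-2)·(-283.0) = +566.0 kJ
(ii) × 2: (2)·(-890.3) = -1780.6 kJ
(iii) × 2: (2)·(-74.8) = -149.6 kJ
(iv) reversed: +424.7 kJ
(v): not needed.
Since enthalpy is a state function, delta H = (+566.0) + (-1780.6) + (-149.6) + (+424.7) = -939.5 kJ

delta H = -939.5 kJ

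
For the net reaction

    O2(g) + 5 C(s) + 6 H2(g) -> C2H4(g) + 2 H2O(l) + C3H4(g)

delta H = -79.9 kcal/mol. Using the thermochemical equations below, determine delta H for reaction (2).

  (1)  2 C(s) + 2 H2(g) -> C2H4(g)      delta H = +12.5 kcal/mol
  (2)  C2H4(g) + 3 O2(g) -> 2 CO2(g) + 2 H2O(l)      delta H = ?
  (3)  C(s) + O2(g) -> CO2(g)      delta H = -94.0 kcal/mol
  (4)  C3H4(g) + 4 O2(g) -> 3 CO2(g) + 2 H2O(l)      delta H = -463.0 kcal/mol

(1) × 3: (3)·(+12.5) = +37.5 kcal/mol
(2) × 2: contributes 2·x
(3) reversed: +94.0 kcal/mol
(4) reversed: +463.0 kcal/mol
-79.9 = (+37.5) + (+94.0) + (+463.0) + 2·x
x = (-79.9 − (+594.5)) / (2) = -337.2 kcal/mol

delta H = -337.2 kcal/mol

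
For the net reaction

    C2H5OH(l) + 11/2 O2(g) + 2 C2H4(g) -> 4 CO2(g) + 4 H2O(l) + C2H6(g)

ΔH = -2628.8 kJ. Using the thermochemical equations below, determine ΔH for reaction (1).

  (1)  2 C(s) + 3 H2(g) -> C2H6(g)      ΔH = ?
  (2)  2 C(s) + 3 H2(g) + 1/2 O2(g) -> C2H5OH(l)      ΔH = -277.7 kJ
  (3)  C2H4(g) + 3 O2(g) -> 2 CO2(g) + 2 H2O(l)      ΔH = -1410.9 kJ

ΔH = -84.7 kJ

(1) as written: contributes x
(2) reversed: +277.7 kJ
(3) × 2: (2)·(-1410.9) = -2821.8 kJ
-2628.8 = (+277.7) + (-2821.8) + x
x = (-2628.8 − (-2544.1)) / (1) = -84.7 kJ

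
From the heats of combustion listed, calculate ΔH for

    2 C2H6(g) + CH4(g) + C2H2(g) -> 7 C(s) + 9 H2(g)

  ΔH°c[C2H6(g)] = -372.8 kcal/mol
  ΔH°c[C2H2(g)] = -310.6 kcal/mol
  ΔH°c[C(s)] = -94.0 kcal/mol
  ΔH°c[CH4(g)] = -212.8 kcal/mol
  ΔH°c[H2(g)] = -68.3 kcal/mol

Using ΔH = Σ nΔHc°(reactants) − Σ nΔHc°(products):
= [2·(-372.8) + 1·(-212.8) + 1·(-310.6)] − [7·(-94.0) + 9·(-68.3)]
= 3.7 kcal/mol

ΔH = 3.7 kcal/mol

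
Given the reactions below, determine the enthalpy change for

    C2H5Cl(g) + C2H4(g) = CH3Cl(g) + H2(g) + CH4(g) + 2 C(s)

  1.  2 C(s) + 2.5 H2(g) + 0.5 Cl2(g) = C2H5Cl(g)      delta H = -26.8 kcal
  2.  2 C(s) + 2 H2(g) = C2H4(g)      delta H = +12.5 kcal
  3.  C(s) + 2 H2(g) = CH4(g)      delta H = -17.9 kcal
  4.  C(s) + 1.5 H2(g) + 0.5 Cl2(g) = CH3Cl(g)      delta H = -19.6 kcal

delta H = -23.2 kcal

eq. 1 reversed (C2H5Cl(g) must end up as a reactant): +26.8 kcal
eq. 2 reversed (C2H4(g) must end up as a reactant): -12.5 kcal
eq. 3 as written (CH4(g) already on the product side): -17.9 kcal
eq. 4 as written (CH3Cl(g) already on the product side): -19.6 kcal
delta H = (-1)·(-26.8) + (-1)·(+12.5) + (1)·(-17.9) + (1)·(-19.6) = -23.2 kcal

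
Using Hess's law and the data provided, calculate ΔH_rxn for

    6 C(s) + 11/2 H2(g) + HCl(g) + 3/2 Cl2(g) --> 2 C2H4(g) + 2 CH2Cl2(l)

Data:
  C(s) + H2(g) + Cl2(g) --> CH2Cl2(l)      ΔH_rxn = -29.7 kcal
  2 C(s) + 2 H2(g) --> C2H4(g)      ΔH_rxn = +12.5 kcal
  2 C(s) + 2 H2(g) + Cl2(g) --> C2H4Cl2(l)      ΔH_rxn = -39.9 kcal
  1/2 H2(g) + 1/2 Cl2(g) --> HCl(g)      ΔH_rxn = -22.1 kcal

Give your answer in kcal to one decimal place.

equation 1 × 2 (×2 to match 2 CH2Cl2(l) in the target): (2)·(-29.7) = -59.4 kcal
equation 2 × 2 (×2 to match 2 C2H4(g) in the target): (2)·(+12.5) = +25.0 kcal
equation 3: not needed (C2H4Cl2(l) appears nowhere else).
equation 4 reversed (reverse to put HCl(g) on the reactant side): +22.1 kcal
Since enthalpy is a state function, ΔH_rxn = (-59.4) + (+25.0) + (+22.1) = -12.3 kcal

ΔH_rxn = -12.3 kcal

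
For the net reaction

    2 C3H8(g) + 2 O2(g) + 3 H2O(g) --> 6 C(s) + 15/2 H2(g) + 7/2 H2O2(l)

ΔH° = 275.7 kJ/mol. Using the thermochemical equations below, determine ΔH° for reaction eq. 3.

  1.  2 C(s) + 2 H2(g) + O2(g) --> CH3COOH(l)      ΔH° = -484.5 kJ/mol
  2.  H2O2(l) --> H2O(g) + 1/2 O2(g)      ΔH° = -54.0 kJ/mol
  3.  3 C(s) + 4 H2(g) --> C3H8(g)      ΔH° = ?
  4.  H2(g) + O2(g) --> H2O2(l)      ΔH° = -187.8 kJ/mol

eq. 1: not needed (CH3COOH(l) appears nowhere else).
eq. 2 reversed and × 3 (H2O(g) must end up as a reactant; ×3 to match 3 H2O(g) in the target): (-3)·(-54.0) = +162.0 kJ/mol
eq. 3 reversed and × 2 (reverse to put C3H8(g) on the reactant side; ×2 to match 2 C3H8(g) in the target): contributes −2·x
eq. 4 × 1/2: (1/2)·(-187.8) = -93.9 kJ/mol
+275.7 = (+162.0) + (-93.9) − 2·x
x = (+275.7 − (+68.1)) / (-2) = -103.8 kJ/mol

ΔH° = -103.8 kJ/mol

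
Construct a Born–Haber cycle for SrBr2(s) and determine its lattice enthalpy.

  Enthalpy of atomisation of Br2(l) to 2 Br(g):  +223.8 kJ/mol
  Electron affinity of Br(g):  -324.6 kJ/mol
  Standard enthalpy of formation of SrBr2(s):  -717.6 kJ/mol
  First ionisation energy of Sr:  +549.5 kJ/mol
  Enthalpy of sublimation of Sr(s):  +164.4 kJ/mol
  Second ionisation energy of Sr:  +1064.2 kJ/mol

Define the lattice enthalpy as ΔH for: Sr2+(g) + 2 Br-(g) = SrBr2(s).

U = -2070.3 kJ/mol

ΔHf° = 1·ΔHsub + 1·(ΣIE) + 1·D(Br2) + 2·EA + U
-717.6 = 1·(+164.4) + 1·(+1613.7) + 1·(+223.8) + 2·(-324.6) + U
U = -717.6 − (+1352.7) = -2070.3 kJ/mol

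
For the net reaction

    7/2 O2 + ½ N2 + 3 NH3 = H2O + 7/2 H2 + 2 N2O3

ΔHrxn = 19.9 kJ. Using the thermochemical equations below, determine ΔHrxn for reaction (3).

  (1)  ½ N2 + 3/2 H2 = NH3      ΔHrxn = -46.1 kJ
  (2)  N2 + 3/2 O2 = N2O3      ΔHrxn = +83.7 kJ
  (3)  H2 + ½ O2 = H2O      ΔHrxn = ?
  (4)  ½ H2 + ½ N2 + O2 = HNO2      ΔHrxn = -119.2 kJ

(1) reversed and × 3: (-3)·(-46.1) = +138.3 kJ
(2) × 2: (2)·(+83.7) = +167.4 kJ
(3) as written: contributes x
(4): not needed.
+19.9 = (+138.3) + (+167.4) + x
x = (+19.9 − (+305.7)) / (1) = -285.8 kJ

ΔHrxn = -285.8 kJ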